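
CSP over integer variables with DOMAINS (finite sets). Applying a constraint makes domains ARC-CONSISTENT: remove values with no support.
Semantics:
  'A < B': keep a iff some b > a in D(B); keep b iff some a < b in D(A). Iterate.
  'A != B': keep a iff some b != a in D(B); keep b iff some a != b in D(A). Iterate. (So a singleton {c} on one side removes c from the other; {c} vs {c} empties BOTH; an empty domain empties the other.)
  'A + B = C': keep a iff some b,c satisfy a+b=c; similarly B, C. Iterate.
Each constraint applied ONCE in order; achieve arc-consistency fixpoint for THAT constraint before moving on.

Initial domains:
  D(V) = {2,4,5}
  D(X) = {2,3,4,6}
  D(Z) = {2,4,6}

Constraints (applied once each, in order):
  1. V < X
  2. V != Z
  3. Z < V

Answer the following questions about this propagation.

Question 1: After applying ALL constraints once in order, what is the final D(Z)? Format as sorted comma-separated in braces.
Answer: {2,4}

Derivation:
Constraint 1 (V < X) on D(V)={2,4,5} D(X)={2,3,4,6}: X {2,3,4,6}->{3,4,6}
Constraint 2 (V != Z) on D(V)={2,4,5} D(Z)={2,4,6}: no change
Constraint 3 (Z < V) on D(Z)={2,4,6} D(V)={2,4,5}: Z {2,4,6}->{2,4}; V {2,4,5}->{4,5}
So after all 3 constraints: D(Z) = {2,4}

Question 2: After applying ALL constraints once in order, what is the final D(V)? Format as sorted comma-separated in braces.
Constraint 1 (V < X) on D(V)={2,4,5} D(X)={2,3,4,6}: X {2,3,4,6}->{3,4,6}
Constraint 2 (V != Z) on D(V)={2,4,5} D(Z)={2,4,6}: no change
Constraint 3 (Z < V) on D(Z)={2,4,6} D(V)={2,4,5}: Z {2,4,6}->{2,4}; V {2,4,5}->{4,5}
So after all 3 constraints: D(V) = {4,5}

Answer: {4,5}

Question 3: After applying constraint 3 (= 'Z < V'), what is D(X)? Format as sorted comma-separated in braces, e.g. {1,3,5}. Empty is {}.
Constraint 1 (V < X) on D(V)={2,4,5} D(X)={2,3,4,6}: X {2,3,4,6}->{3,4,6}
Constraint 2 (V != Z) on D(V)={2,4,5} D(Z)={2,4,6}: no change
Constraint 3 (Z < V) on D(Z)={2,4,6} D(V)={2,4,5}: Z {2,4,6}->{2,4}; V {2,4,5}->{4,5}
So after constraint 3: D(X) = {3,4,6}

Answer: {3,4,6}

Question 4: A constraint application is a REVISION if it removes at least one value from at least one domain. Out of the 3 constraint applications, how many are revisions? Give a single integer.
Answer: 2

Derivation:
Constraint 1 (V < X) on D(V)={2,4,5} D(X)={2,3,4,6}: X {2,3,4,6}->{3,4,6} => REVISION
Constraint 2 (V != Z) on D(V)={2,4,5} D(Z)={2,4,6}: no change => not a revision
Constraint 3 (Z < V) on D(Z)={2,4,6} D(V)={2,4,5}: Z {2,4,6}->{2,4}; V {2,4,5}->{4,5} => REVISION
Total revisions = 2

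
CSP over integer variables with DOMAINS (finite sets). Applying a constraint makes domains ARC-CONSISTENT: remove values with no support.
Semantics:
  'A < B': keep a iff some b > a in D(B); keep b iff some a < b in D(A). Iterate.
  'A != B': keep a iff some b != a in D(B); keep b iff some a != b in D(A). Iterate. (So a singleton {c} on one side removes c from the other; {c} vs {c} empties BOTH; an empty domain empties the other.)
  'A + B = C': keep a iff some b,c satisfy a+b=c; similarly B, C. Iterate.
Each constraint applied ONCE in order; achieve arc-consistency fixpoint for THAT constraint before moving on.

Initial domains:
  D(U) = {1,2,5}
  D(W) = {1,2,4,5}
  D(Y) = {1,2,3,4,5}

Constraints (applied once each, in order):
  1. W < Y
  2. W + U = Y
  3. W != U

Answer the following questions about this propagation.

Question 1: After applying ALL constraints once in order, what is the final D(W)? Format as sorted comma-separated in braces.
Constraint 1 (W < Y) on D(W)={1,2,4,5} D(Y)={1,2,3,4,5}: W {1,2,4,5}->{1,2,4}; Y {1,2,3,4,5}->{2,3,4,5}
Constraint 2 (W + U = Y) on D(W)={1,2,4} D(U)={1,2,5} D(Y)={2,3,4,5}: U {1,2,5}->{1,2}
Constraint 3 (W != U) on D(W)={1,2,4} D(U)={1,2}: no change
So after all 3 constraints: D(W) = {1,2,4}

Answer: {1,2,4}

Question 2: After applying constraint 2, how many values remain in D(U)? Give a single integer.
Answer: 2

Derivation:
Constraint 1 (W < Y) on D(W)={1,2,4,5} D(Y)={1,2,3,4,5}: W {1,2,4,5}->{1,2,4}; Y {1,2,3,4,5}->{2,3,4,5}
Constraint 2 (W + U = Y) on D(W)={1,2,4} D(U)={1,2,5} D(Y)={2,3,4,5}: U {1,2,5}->{1,2}
So after constraint 2: D(U)={1,2}, size = 2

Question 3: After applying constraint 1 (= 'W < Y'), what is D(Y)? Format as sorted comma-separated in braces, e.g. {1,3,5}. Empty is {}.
Constraint 1 (W < Y) on D(W)={1,2,4,5} D(Y)={1,2,3,4,5}: W {1,2,4,5}->{1,2,4}; Y {1,2,3,4,5}->{2,3,4,5}
So after constraint 1: D(Y) = {2,3,4,5}

Answer: {2,3,4,5}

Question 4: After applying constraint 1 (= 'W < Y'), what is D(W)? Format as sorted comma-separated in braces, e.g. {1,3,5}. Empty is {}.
Answer: {1,2,4}

Derivation:
Constraint 1 (W < Y) on D(W)={1,2,4,5} D(Y)={1,2,3,4,5}: W {1,2,4,5}->{1,2,4}; Y {1,2,3,4,5}->{2,3,4,5}
So after constraint 1: D(W) = {1,2,4}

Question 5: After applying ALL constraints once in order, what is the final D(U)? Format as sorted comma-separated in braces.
Constraint 1 (W < Y) on D(W)={1,2,4,5} D(Y)={1,2,3,4,5}: W {1,2,4,5}->{1,2,4}; Y {1,2,3,4,5}->{2,3,4,5}
Constraint 2 (W + U = Y) on D(W)={1,2,4} D(U)={1,2,5} D(Y)={2,3,4,5}: U {1,2,5}->{1,2}
Constraint 3 (W != U) on D(W)={1,2,4} D(U)={1,2}: no change
So after all 3 constraints: D(U) = {1,2}

Answer: {1,2}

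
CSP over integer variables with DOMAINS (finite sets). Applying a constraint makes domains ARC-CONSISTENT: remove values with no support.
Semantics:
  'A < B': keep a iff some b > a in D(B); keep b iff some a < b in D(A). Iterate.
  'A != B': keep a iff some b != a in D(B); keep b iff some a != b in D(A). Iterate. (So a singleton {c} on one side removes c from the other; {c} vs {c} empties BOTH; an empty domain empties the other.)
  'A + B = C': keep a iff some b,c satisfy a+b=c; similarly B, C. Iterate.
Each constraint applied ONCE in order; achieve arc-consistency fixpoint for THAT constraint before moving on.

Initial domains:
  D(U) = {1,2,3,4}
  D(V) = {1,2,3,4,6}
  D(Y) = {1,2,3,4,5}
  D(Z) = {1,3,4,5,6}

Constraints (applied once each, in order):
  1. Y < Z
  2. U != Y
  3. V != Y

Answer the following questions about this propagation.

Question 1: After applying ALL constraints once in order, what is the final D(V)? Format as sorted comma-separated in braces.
Answer: {1,2,3,4,6}

Derivation:
Constraint 1 (Y < Z) on D(Y)={1,2,3,4,5} D(Z)={1,3,4,5,6}: Z {1,3,4,5,6}->{3,4,5,6}
Constraint 2 (U != Y) on D(U)={1,2,3,4} D(Y)={1,2,3,4,5}: no change
Constraint 3 (V != Y) on D(V)={1,2,3,4,6} D(Y)={1,2,3,4,5}: no change
So after all 3 constraints: D(V) = {1,2,3,4,6}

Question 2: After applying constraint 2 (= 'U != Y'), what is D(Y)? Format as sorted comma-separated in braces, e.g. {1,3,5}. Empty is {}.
Constraint 1 (Y < Z) on D(Y)={1,2,3,4,5} D(Z)={1,3,4,5,6}: Z {1,3,4,5,6}->{3,4,5,6}
Constraint 2 (U != Y) on D(U)={1,2,3,4} D(Y)={1,2,3,4,5}: no change
So after constraint 2: D(Y) = {1,2,3,4,5}

Answer: {1,2,3,4,5}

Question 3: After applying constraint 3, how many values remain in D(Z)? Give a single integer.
Constraint 1 (Y < Z) on D(Y)={1,2,3,4,5} D(Z)={1,3,4,5,6}: Z {1,3,4,5,6}->{3,4,5,6}
Constraint 2 (U != Y) on D(U)={1,2,3,4} D(Y)={1,2,3,4,5}: no change
Constraint 3 (V != Y) on D(V)={1,2,3,4,6} D(Y)={1,2,3,4,5}: no change
So after constraint 3: D(Z)={3,4,5,6}, size = 4

Answer: 4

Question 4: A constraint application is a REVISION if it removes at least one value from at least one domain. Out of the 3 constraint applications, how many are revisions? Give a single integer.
Constraint 1 (Y < Z) on D(Y)={1,2,3,4,5} D(Z)={1,3,4,5,6}: Z {1,3,4,5,6}->{3,4,5,6} => REVISION
Constraint 2 (U != Y) on D(U)={1,2,3,4} D(Y)={1,2,3,4,5}: no change => not a revision
Constraint 3 (V != Y) on D(V)={1,2,3,4,6} D(Y)={1,2,3,4,5}: no change => not a revision
Total revisions = 1

Answer: 1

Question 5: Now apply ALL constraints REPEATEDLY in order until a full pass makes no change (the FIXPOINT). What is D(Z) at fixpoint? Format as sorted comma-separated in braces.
pass 0 (initial): D(Z)={1,3,4,5,6}
pass 1: Z {1,3,4,5,6}->{3,4,5,6}
pass 2: no change
Fixpoint after 2 passes: D(Z) = {3,4,5,6}

Answer: {3,4,5,6}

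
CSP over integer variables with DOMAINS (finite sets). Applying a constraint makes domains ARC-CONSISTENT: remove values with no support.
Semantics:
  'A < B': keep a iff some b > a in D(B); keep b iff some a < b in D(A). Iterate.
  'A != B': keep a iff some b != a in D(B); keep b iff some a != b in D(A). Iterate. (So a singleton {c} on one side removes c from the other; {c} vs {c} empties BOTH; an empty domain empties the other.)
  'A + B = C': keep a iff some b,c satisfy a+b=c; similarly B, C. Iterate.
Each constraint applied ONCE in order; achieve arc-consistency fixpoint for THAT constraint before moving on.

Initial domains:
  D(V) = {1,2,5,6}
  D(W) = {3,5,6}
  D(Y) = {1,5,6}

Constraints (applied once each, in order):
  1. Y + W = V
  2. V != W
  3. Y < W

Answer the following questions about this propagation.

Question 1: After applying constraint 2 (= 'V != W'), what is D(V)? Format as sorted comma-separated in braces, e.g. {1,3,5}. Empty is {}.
Constraint 1 (Y + W = V) on D(Y)={1,5,6} D(W)={3,5,6} D(V)={1,2,5,6}: Y {1,5,6}->{1}; W {3,5,6}->{5}; V {1,2,5,6}->{6}
Constraint 2 (V != W) on D(V)={6} D(W)={5}: no change
So after constraint 2: D(V) = {6}

Answer: {6}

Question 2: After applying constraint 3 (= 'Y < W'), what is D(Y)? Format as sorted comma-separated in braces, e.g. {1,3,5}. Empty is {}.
Constraint 1 (Y + W = V) on D(Y)={1,5,6} D(W)={3,5,6} D(V)={1,2,5,6}: Y {1,5,6}->{1}; W {3,5,6}->{5}; V {1,2,5,6}->{6}
Constraint 2 (V != W) on D(V)={6} D(W)={5}: no change
Constraint 3 (Y < W) on D(Y)={1} D(W)={5}: no change
So after constraint 3: D(Y) = {1}

Answer: {1}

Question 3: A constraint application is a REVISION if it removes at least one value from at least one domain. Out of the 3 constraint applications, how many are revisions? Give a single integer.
Constraint 1 (Y + W = V) on D(Y)={1,5,6} D(W)={3,5,6} D(V)={1,2,5,6}: Y {1,5,6}->{1}; W {3,5,6}->{5}; V {1,2,5,6}->{6} => REVISION
Constraint 2 (V != W) on D(V)={6} D(W)={5}: no change => not a revision
Constraint 3 (Y < W) on D(Y)={1} D(W)={5}: no change => not a revision
Total revisions = 1

Answer: 1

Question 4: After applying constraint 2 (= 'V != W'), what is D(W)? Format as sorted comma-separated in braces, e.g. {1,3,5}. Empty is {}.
Constraint 1 (Y + W = V) on D(Y)={1,5,6} D(W)={3,5,6} D(V)={1,2,5,6}: Y {1,5,6}->{1}; W {3,5,6}->{5}; V {1,2,5,6}->{6}
Constraint 2 (V != W) on D(V)={6} D(W)={5}: no change
So after constraint 2: D(W) = {5}

Answer: {5}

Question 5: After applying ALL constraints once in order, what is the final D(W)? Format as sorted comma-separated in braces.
Constraint 1 (Y + W = V) on D(Y)={1,5,6} D(W)={3,5,6} D(V)={1,2,5,6}: Y {1,5,6}->{1}; W {3,5,6}->{5}; V {1,2,5,6}->{6}
Constraint 2 (V != W) on D(V)={6} D(W)={5}: no change
Constraint 3 (Y < W) on D(Y)={1} D(W)={5}: no change
So after all 3 constraints: D(W) = {5}

Answer: {5}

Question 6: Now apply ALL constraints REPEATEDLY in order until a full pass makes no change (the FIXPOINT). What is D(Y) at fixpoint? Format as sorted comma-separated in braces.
Answer: {1}

Derivation:
pass 0 (initial): D(Y)={1,5,6}
pass 1: V {1,2,5,6}->{6}; W {3,5,6}->{5}; Y {1,5,6}->{1}
pass 2: no change
Fixpoint after 2 passes: D(Y) = {1}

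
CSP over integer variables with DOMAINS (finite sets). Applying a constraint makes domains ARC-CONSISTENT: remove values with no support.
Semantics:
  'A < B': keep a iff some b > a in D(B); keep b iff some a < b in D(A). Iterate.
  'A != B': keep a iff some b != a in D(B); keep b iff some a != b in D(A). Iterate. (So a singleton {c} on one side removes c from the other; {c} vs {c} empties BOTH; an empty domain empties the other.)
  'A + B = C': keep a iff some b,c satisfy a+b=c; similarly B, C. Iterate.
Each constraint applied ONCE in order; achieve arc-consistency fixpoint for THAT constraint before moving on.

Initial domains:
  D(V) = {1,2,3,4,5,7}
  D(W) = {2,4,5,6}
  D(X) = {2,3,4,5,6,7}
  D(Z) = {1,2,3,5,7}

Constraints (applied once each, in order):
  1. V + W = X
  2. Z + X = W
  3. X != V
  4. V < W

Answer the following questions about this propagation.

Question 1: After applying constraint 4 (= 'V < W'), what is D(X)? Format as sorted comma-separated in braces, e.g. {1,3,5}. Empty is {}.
Answer: {3,4,5}

Derivation:
Constraint 1 (V + W = X) on D(V)={1,2,3,4,5,7} D(W)={2,4,5,6} D(X)={2,3,4,5,6,7}: V {1,2,3,4,5,7}->{1,2,3,4,5}; X {2,3,4,5,6,7}->{3,4,5,6,7}
Constraint 2 (Z + X = W) on D(Z)={1,2,3,5,7} D(X)={3,4,5,6,7} D(W)={2,4,5,6}: Z {1,2,3,5,7}->{1,2,3}; X {3,4,5,6,7}->{3,4,5}; W {2,4,5,6}->{4,5,6}
Constraint 3 (X != V) on D(X)={3,4,5} D(V)={1,2,3,4,5}: no change
Constraint 4 (V < W) on D(V)={1,2,3,4,5} D(W)={4,5,6}: no change
So after constraint 4: D(X) = {3,4,5}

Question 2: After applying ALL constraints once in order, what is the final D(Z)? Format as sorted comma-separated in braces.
Constraint 1 (V + W = X) on D(V)={1,2,3,4,5,7} D(W)={2,4,5,6} D(X)={2,3,4,5,6,7}: V {1,2,3,4,5,7}->{1,2,3,4,5}; X {2,3,4,5,6,7}->{3,4,5,6,7}
Constraint 2 (Z + X = W) on D(Z)={1,2,3,5,7} D(X)={3,4,5,6,7} D(W)={2,4,5,6}: Z {1,2,3,5,7}->{1,2,3}; X {3,4,5,6,7}->{3,4,5}; W {2,4,5,6}->{4,5,6}
Constraint 3 (X != V) on D(X)={3,4,5} D(V)={1,2,3,4,5}: no change
Constraint 4 (V < W) on D(V)={1,2,3,4,5} D(W)={4,5,6}: no change
So after all 4 constraints: D(Z) = {1,2,3}

Answer: {1,2,3}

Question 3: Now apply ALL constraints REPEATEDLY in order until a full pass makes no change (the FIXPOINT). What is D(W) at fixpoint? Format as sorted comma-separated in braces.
Answer: {}

Derivation:
pass 0 (initial): D(W)={2,4,5,6}
pass 1: V {1,2,3,4,5,7}->{1,2,3,4,5}; W {2,4,5,6}->{4,5,6}; X {2,3,4,5,6,7}->{3,4,5}; Z {1,2,3,5,7}->{1,2,3}
pass 2: V {1,2,3,4,5}->{}; W {4,5,6}->{}; X {3,4,5}->{}; Z {1,2,3}->{}
pass 3: no change
Fixpoint after 3 passes: D(W) = {}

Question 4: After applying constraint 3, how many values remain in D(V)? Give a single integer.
Answer: 5

Derivation:
Constraint 1 (V + W = X) on D(V)={1,2,3,4,5,7} D(W)={2,4,5,6} D(X)={2,3,4,5,6,7}: V {1,2,3,4,5,7}->{1,2,3,4,5}; X {2,3,4,5,6,7}->{3,4,5,6,7}
Constraint 2 (Z + X = W) on D(Z)={1,2,3,5,7} D(X)={3,4,5,6,7} D(W)={2,4,5,6}: Z {1,2,3,5,7}->{1,2,3}; X {3,4,5,6,7}->{3,4,5}; W {2,4,5,6}->{4,5,6}
Constraint 3 (X != V) on D(X)={3,4,5} D(V)={1,2,3,4,5}: no change
So after constraint 3: D(V)={1,2,3,4,5}, size = 5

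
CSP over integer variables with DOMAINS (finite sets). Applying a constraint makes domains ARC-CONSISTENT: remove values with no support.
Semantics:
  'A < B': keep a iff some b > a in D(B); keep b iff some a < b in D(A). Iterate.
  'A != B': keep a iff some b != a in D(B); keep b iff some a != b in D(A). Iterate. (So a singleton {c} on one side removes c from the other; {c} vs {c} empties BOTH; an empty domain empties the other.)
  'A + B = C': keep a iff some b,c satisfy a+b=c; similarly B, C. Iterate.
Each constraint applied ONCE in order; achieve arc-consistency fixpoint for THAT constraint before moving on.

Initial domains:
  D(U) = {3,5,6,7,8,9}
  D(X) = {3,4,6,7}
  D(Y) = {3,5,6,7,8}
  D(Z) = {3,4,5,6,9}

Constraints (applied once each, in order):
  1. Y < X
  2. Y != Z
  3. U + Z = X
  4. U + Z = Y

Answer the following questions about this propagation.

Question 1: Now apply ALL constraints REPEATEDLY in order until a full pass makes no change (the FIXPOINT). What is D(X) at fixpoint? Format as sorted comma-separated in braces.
Answer: {}

Derivation:
pass 0 (initial): D(X)={3,4,6,7}
pass 1: U {3,5,6,7,8,9}->{3}; X {3,4,6,7}->{6,7}; Y {3,5,6,7,8}->{6}; Z {3,4,5,6,9}->{3}
pass 2: U {3}->{}; X {6,7}->{}; Y {6}->{}; Z {3}->{}
pass 3: no change
Fixpoint after 3 passes: D(X) = {}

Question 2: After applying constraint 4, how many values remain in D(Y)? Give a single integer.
Answer: 1

Derivation:
Constraint 1 (Y < X) on D(Y)={3,5,6,7,8} D(X)={3,4,6,7}: Y {3,5,6,7,8}->{3,5,6}; X {3,4,6,7}->{4,6,7}
Constraint 2 (Y != Z) on D(Y)={3,5,6} D(Z)={3,4,5,6,9}: no change
Constraint 3 (U + Z = X) on D(U)={3,5,6,7,8,9} D(Z)={3,4,5,6,9} D(X)={4,6,7}: U {3,5,6,7,8,9}->{3}; Z {3,4,5,6,9}->{3,4}; X {4,6,7}->{6,7}
Constraint 4 (U + Z = Y) on D(U)={3} D(Z)={3,4} D(Y)={3,5,6}: Z {3,4}->{3}; Y {3,5,6}->{6}
So after constraint 4: D(Y)={6}, size = 1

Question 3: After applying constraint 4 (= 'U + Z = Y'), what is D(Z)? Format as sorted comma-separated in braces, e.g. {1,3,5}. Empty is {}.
Constraint 1 (Y < X) on D(Y)={3,5,6,7,8} D(X)={3,4,6,7}: Y {3,5,6,7,8}->{3,5,6}; X {3,4,6,7}->{4,6,7}
Constraint 2 (Y != Z) on D(Y)={3,5,6} D(Z)={3,4,5,6,9}: no change
Constraint 3 (U + Z = X) on D(U)={3,5,6,7,8,9} D(Z)={3,4,5,6,9} D(X)={4,6,7}: U {3,5,6,7,8,9}->{3}; Z {3,4,5,6,9}->{3,4}; X {4,6,7}->{6,7}
Constraint 4 (U + Z = Y) on D(U)={3} D(Z)={3,4} D(Y)={3,5,6}: Z {3,4}->{3}; Y {3,5,6}->{6}
So after constraint 4: D(Z) = {3}

Answer: {3}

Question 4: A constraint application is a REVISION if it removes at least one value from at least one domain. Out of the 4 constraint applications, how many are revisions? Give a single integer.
Constraint 1 (Y < X) on D(Y)={3,5,6,7,8} D(X)={3,4,6,7}: Y {3,5,6,7,8}->{3,5,6}; X {3,4,6,7}->{4,6,7} => REVISION
Constraint 2 (Y != Z) on D(Y)={3,5,6} D(Z)={3,4,5,6,9}: no change => not a revision
Constraint 3 (U + Z = X) on D(U)={3,5,6,7,8,9} D(Z)={3,4,5,6,9} D(X)={4,6,7}: U {3,5,6,7,8,9}->{3}; Z {3,4,5,6,9}->{3,4}; X {4,6,7}->{6,7} => REVISION
Constraint 4 (U + Z = Y) on D(U)={3} D(Z)={3,4} D(Y)={3,5,6}: Z {3,4}->{3}; Y {3,5,6}->{6} => REVISION
Total revisions = 3

Answer: 3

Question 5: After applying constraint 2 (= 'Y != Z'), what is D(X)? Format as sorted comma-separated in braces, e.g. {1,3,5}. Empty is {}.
Answer: {4,6,7}

Derivation:
Constraint 1 (Y < X) on D(Y)={3,5,6,7,8} D(X)={3,4,6,7}: Y {3,5,6,7,8}->{3,5,6}; X {3,4,6,7}->{4,6,7}
Constraint 2 (Y != Z) on D(Y)={3,5,6} D(Z)={3,4,5,6,9}: no change
So after constraint 2: D(X) = {4,6,7}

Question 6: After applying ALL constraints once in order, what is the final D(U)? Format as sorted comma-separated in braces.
Constraint 1 (Y < X) on D(Y)={3,5,6,7,8} D(X)={3,4,6,7}: Y {3,5,6,7,8}->{3,5,6}; X {3,4,6,7}->{4,6,7}
Constraint 2 (Y != Z) on D(Y)={3,5,6} D(Z)={3,4,5,6,9}: no change
Constraint 3 (U + Z = X) on D(U)={3,5,6,7,8,9} D(Z)={3,4,5,6,9} D(X)={4,6,7}: U {3,5,6,7,8,9}->{3}; Z {3,4,5,6,9}->{3,4}; X {4,6,7}->{6,7}
Constraint 4 (U + Z = Y) on D(U)={3} D(Z)={3,4} D(Y)={3,5,6}: Z {3,4}->{3}; Y {3,5,6}->{6}
So after all 4 constraints: D(U) = {3}

Answer: {3}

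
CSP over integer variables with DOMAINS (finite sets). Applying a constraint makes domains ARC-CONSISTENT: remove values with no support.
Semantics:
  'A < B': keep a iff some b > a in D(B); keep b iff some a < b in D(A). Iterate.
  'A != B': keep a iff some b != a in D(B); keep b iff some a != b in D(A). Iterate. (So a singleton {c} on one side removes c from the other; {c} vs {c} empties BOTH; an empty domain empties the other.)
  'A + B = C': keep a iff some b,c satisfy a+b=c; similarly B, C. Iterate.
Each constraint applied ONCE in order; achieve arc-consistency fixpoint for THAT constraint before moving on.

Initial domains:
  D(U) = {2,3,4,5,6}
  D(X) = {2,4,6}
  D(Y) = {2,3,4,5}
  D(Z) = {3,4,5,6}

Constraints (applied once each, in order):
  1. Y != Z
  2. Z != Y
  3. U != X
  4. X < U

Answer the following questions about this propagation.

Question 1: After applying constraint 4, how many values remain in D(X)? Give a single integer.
Answer: 2

Derivation:
Constraint 1 (Y != Z) on D(Y)={2,3,4,5} D(Z)={3,4,5,6}: no change
Constraint 2 (Z != Y) on D(Z)={3,4,5,6} D(Y)={2,3,4,5}: no change
Constraint 3 (U != X) on D(U)={2,3,4,5,6} D(X)={2,4,6}: no change
Constraint 4 (X < U) on D(X)={2,4,6} D(U)={2,3,4,5,6}: X {2,4,6}->{2,4}; U {2,3,4,5,6}->{3,4,5,6}
So after constraint 4: D(X)={2,4}, size = 2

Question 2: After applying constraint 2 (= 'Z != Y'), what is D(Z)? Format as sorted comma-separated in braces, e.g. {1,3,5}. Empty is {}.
Constraint 1 (Y != Z) on D(Y)={2,3,4,5} D(Z)={3,4,5,6}: no change
Constraint 2 (Z != Y) on D(Z)={3,4,5,6} D(Y)={2,3,4,5}: no change
So after constraint 2: D(Z) = {3,4,5,6}

Answer: {3,4,5,6}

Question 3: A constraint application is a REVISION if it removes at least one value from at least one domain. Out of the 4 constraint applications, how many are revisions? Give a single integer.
Constraint 1 (Y != Z) on D(Y)={2,3,4,5} D(Z)={3,4,5,6}: no change => not a revision
Constraint 2 (Z != Y) on D(Z)={3,4,5,6} D(Y)={2,3,4,5}: no change => not a revision
Constraint 3 (U != X) on D(U)={2,3,4,5,6} D(X)={2,4,6}: no change => not a revision
Constraint 4 (X < U) on D(X)={2,4,6} D(U)={2,3,4,5,6}: X {2,4,6}->{2,4}; U {2,3,4,5,6}->{3,4,5,6} => REVISION
Total revisions = 1

Answer: 1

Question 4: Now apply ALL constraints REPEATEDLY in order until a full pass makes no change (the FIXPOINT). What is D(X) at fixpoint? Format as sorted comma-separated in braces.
pass 0 (initial): D(X)={2,4,6}
pass 1: U {2,3,4,5,6}->{3,4,5,6}; X {2,4,6}->{2,4}
pass 2: no change
Fixpoint after 2 passes: D(X) = {2,4}

Answer: {2,4}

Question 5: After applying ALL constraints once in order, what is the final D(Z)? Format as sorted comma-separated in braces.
Constraint 1 (Y != Z) on D(Y)={2,3,4,5} D(Z)={3,4,5,6}: no change
Constraint 2 (Z != Y) on D(Z)={3,4,5,6} D(Y)={2,3,4,5}: no change
Constraint 3 (U != X) on D(U)={2,3,4,5,6} D(X)={2,4,6}: no change
Constraint 4 (X < U) on D(X)={2,4,6} D(U)={2,3,4,5,6}: X {2,4,6}->{2,4}; U {2,3,4,5,6}->{3,4,5,6}
So after all 4 constraints: D(Z) = {3,4,5,6}

Answer: {3,4,5,6}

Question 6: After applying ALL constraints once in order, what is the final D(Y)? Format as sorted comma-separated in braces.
Constraint 1 (Y != Z) on D(Y)={2,3,4,5} D(Z)={3,4,5,6}: no change
Constraint 2 (Z != Y) on D(Z)={3,4,5,6} D(Y)={2,3,4,5}: no change
Constraint 3 (U != X) on D(U)={2,3,4,5,6} D(X)={2,4,6}: no change
Constraint 4 (X < U) on D(X)={2,4,6} D(U)={2,3,4,5,6}: X {2,4,6}->{2,4}; U {2,3,4,5,6}->{3,4,5,6}
So after all 4 constraints: D(Y) = {2,3,4,5}

Answer: {2,3,4,5}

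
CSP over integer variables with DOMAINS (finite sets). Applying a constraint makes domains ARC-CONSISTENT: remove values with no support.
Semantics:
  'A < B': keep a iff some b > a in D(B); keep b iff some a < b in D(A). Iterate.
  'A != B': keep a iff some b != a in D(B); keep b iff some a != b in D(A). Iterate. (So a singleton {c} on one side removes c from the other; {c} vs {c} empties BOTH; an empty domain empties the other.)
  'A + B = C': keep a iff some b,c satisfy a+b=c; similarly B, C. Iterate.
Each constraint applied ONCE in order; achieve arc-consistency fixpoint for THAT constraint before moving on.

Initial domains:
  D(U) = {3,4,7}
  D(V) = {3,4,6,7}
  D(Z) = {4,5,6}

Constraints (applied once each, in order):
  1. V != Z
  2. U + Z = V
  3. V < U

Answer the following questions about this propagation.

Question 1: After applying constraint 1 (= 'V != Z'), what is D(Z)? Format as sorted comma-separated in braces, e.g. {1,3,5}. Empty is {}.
Answer: {4,5,6}

Derivation:
Constraint 1 (V != Z) on D(V)={3,4,6,7} D(Z)={4,5,6}: no change
So after constraint 1: D(Z) = {4,5,6}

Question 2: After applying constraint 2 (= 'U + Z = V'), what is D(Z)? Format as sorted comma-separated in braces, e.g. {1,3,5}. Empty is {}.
Constraint 1 (V != Z) on D(V)={3,4,6,7} D(Z)={4,5,6}: no change
Constraint 2 (U + Z = V) on D(U)={3,4,7} D(Z)={4,5,6} D(V)={3,4,6,7}: U {3,4,7}->{3}; Z {4,5,6}->{4}; V {3,4,6,7}->{7}
So after constraint 2: D(Z) = {4}

Answer: {4}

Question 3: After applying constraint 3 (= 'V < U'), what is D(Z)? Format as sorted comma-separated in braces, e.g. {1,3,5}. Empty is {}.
Answer: {4}

Derivation:
Constraint 1 (V != Z) on D(V)={3,4,6,7} D(Z)={4,5,6}: no change
Constraint 2 (U + Z = V) on D(U)={3,4,7} D(Z)={4,5,6} D(V)={3,4,6,7}: U {3,4,7}->{3}; Z {4,5,6}->{4}; V {3,4,6,7}->{7}
Constraint 3 (V < U) on D(V)={7} D(U)={3}: V {7}->{}; U {3}->{}
So after constraint 3: D(Z) = {4}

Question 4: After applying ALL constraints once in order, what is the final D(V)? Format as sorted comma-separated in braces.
Answer: {}

Derivation:
Constraint 1 (V != Z) on D(V)={3,4,6,7} D(Z)={4,5,6}: no change
Constraint 2 (U + Z = V) on D(U)={3,4,7} D(Z)={4,5,6} D(V)={3,4,6,7}: U {3,4,7}->{3}; Z {4,5,6}->{4}; V {3,4,6,7}->{7}
Constraint 3 (V < U) on D(V)={7} D(U)={3}: V {7}->{}; U {3}->{}
So after all 3 constraints: D(V) = {}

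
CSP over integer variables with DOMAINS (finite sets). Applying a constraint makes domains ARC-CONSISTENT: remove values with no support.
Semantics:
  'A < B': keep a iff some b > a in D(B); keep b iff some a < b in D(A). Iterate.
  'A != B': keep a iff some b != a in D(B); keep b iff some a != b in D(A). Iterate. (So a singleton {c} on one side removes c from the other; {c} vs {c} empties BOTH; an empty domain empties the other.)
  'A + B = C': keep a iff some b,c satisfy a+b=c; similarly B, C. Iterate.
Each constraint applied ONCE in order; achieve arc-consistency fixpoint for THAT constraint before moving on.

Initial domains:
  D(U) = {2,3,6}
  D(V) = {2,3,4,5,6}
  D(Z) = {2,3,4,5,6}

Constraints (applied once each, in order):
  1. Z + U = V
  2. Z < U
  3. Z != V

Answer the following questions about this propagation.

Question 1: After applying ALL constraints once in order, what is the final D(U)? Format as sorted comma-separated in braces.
Constraint 1 (Z + U = V) on D(Z)={2,3,4,5,6} D(U)={2,3,6} D(V)={2,3,4,5,6}: Z {2,3,4,5,6}->{2,3,4}; U {2,3,6}->{2,3}; V {2,3,4,5,6}->{4,5,6}
Constraint 2 (Z < U) on D(Z)={2,3,4} D(U)={2,3}: Z {2,3,4}->{2}; U {2,3}->{3}
Constraint 3 (Z != V) on D(Z)={2} D(V)={4,5,6}: no change
So after all 3 constraints: D(U) = {3}

Answer: {3}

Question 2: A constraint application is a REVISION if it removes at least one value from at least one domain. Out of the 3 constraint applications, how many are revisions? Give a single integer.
Answer: 2

Derivation:
Constraint 1 (Z + U = V) on D(Z)={2,3,4,5,6} D(U)={2,3,6} D(V)={2,3,4,5,6}: Z {2,3,4,5,6}->{2,3,4}; U {2,3,6}->{2,3}; V {2,3,4,5,6}->{4,5,6} => REVISION
Constraint 2 (Z < U) on D(Z)={2,3,4} D(U)={2,3}: Z {2,3,4}->{2}; U {2,3}->{3} => REVISION
Constraint 3 (Z != V) on D(Z)={2} D(V)={4,5,6}: no change => not a revision
Total revisions = 2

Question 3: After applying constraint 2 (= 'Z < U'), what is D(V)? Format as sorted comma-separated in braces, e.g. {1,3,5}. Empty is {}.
Constraint 1 (Z + U = V) on D(Z)={2,3,4,5,6} D(U)={2,3,6} D(V)={2,3,4,5,6}: Z {2,3,4,5,6}->{2,3,4}; U {2,3,6}->{2,3}; V {2,3,4,5,6}->{4,5,6}
Constraint 2 (Z < U) on D(Z)={2,3,4} D(U)={2,3}: Z {2,3,4}->{2}; U {2,3}->{3}
So after constraint 2: D(V) = {4,5,6}

Answer: {4,5,6}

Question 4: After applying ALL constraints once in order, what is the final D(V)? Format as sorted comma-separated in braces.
Constraint 1 (Z + U = V) on D(Z)={2,3,4,5,6} D(U)={2,3,6} D(V)={2,3,4,5,6}: Z {2,3,4,5,6}->{2,3,4}; U {2,3,6}->{2,3}; V {2,3,4,5,6}->{4,5,6}
Constraint 2 (Z < U) on D(Z)={2,3,4} D(U)={2,3}: Z {2,3,4}->{2}; U {2,3}->{3}
Constraint 3 (Z != V) on D(Z)={2} D(V)={4,5,6}: no change
So after all 3 constraints: D(V) = {4,5,6}

Answer: {4,5,6}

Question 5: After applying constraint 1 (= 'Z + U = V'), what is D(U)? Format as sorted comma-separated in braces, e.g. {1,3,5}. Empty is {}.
Constraint 1 (Z + U = V) on D(Z)={2,3,4,5,6} D(U)={2,3,6} D(V)={2,3,4,5,6}: Z {2,3,4,5,6}->{2,3,4}; U {2,3,6}->{2,3}; V {2,3,4,5,6}->{4,5,6}
So after constraint 1: D(U) = {2,3}

Answer: {2,3}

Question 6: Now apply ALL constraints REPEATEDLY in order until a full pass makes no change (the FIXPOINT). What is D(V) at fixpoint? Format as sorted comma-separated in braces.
Answer: {5}

Derivation:
pass 0 (initial): D(V)={2,3,4,5,6}
pass 1: U {2,3,6}->{3}; V {2,3,4,5,6}->{4,5,6}; Z {2,3,4,5,6}->{2}
pass 2: V {4,5,6}->{5}
pass 3: no change
Fixpoint after 3 passes: D(V) = {5}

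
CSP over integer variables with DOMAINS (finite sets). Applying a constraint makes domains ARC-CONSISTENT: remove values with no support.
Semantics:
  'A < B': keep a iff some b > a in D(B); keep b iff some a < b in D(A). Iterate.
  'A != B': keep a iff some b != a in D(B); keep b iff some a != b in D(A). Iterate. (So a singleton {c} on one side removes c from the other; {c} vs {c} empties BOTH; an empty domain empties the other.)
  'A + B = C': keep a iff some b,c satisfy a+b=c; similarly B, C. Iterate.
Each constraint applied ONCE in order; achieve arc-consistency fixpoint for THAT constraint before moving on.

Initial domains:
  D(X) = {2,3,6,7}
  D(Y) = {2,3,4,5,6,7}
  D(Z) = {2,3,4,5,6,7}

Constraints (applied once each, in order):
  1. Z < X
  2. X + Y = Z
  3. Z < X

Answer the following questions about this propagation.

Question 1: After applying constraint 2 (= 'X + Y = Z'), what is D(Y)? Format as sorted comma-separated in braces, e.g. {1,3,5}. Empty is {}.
Constraint 1 (Z < X) on D(Z)={2,3,4,5,6,7} D(X)={2,3,6,7}: Z {2,3,4,5,6,7}->{2,3,4,5,6}; X {2,3,6,7}->{3,6,7}
Constraint 2 (X + Y = Z) on D(X)={3,6,7} D(Y)={2,3,4,5,6,7} D(Z)={2,3,4,5,6}: X {3,6,7}->{3}; Y {2,3,4,5,6,7}->{2,3}; Z {2,3,4,5,6}->{5,6}
So after constraint 2: D(Y) = {2,3}

Answer: {2,3}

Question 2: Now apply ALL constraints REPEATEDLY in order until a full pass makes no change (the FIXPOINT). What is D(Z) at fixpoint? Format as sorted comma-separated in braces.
pass 0 (initial): D(Z)={2,3,4,5,6,7}
pass 1: X {2,3,6,7}->{}; Y {2,3,4,5,6,7}->{2,3}; Z {2,3,4,5,6,7}->{}
pass 2: Y {2,3}->{}
pass 3: no change
Fixpoint after 3 passes: D(Z) = {}

Answer: {}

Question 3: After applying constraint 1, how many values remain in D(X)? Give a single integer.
Constraint 1 (Z < X) on D(Z)={2,3,4,5,6,7} D(X)={2,3,6,7}: Z {2,3,4,5,6,7}->{2,3,4,5,6}; X {2,3,6,7}->{3,6,7}
So after constraint 1: D(X)={3,6,7}, size = 3

Answer: 3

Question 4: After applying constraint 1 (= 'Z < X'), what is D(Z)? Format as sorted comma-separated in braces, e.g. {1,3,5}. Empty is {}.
Constraint 1 (Z < X) on D(Z)={2,3,4,5,6,7} D(X)={2,3,6,7}: Z {2,3,4,5,6,7}->{2,3,4,5,6}; X {2,3,6,7}->{3,6,7}
So after constraint 1: D(Z) = {2,3,4,5,6}

Answer: {2,3,4,5,6}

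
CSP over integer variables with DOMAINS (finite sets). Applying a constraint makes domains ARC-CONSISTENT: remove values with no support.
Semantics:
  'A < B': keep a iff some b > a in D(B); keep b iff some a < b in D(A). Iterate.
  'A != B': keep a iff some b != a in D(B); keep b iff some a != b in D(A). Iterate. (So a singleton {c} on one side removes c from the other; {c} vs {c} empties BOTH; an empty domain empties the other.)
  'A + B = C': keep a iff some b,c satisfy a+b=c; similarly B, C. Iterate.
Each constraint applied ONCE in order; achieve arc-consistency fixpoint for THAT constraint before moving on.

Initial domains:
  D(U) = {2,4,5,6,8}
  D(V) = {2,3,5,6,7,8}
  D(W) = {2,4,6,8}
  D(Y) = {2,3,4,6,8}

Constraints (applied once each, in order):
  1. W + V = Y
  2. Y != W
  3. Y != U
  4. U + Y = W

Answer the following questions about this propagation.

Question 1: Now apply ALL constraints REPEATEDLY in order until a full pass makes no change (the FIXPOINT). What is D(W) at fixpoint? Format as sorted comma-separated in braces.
Answer: {}

Derivation:
pass 0 (initial): D(W)={2,4,6,8}
pass 1: U {2,4,5,6,8}->{2}; V {2,3,5,6,7,8}->{2,6}; W {2,4,6,8}->{6}; Y {2,3,4,6,8}->{4}
pass 2: U {2}->{}; V {2,6}->{}; W {6}->{}; Y {4}->{}
pass 3: no change
Fixpoint after 3 passes: D(W) = {}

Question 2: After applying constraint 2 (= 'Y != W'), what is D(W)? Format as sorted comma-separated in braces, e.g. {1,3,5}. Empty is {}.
Answer: {2,4,6}

Derivation:
Constraint 1 (W + V = Y) on D(W)={2,4,6,8} D(V)={2,3,5,6,7,8} D(Y)={2,3,4,6,8}: W {2,4,6,8}->{2,4,6}; V {2,3,5,6,7,8}->{2,6}; Y {2,3,4,6,8}->{4,6,8}
Constraint 2 (Y != W) on D(Y)={4,6,8} D(W)={2,4,6}: no change
So after constraint 2: D(W) = {2,4,6}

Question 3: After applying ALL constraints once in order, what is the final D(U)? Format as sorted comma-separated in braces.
Answer: {2}

Derivation:
Constraint 1 (W + V = Y) on D(W)={2,4,6,8} D(V)={2,3,5,6,7,8} D(Y)={2,3,4,6,8}: W {2,4,6,8}->{2,4,6}; V {2,3,5,6,7,8}->{2,6}; Y {2,3,4,6,8}->{4,6,8}
Constraint 2 (Y != W) on D(Y)={4,6,8} D(W)={2,4,6}: no change
Constraint 3 (Y != U) on D(Y)={4,6,8} D(U)={2,4,5,6,8}: no change
Constraint 4 (U + Y = W) on D(U)={2,4,5,6,8} D(Y)={4,6,8} D(W)={2,4,6}: U {2,4,5,6,8}->{2}; Y {4,6,8}->{4}; W {2,4,6}->{6}
So after all 4 constraints: D(U) = {2}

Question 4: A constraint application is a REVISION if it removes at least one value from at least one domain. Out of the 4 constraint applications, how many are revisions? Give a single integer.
Answer: 2

Derivation:
Constraint 1 (W + V = Y) on D(W)={2,4,6,8} D(V)={2,3,5,6,7,8} D(Y)={2,3,4,6,8}: W {2,4,6,8}->{2,4,6}; V {2,3,5,6,7,8}->{2,6}; Y {2,3,4,6,8}->{4,6,8} => REVISION
Constraint 2 (Y != W) on D(Y)={4,6,8} D(W)={2,4,6}: no change => not a revision
Constraint 3 (Y != U) on D(Y)={4,6,8} D(U)={2,4,5,6,8}: no change => not a revision
Constraint 4 (U + Y = W) on D(U)={2,4,5,6,8} D(Y)={4,6,8} D(W)={2,4,6}: U {2,4,5,6,8}->{2}; Y {4,6,8}->{4}; W {2,4,6}->{6} => REVISION
Total revisions = 2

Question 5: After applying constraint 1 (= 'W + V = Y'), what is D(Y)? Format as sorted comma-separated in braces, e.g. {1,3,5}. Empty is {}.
Constraint 1 (W + V = Y) on D(W)={2,4,6,8} D(V)={2,3,5,6,7,8} D(Y)={2,3,4,6,8}: W {2,4,6,8}->{2,4,6}; V {2,3,5,6,7,8}->{2,6}; Y {2,3,4,6,8}->{4,6,8}
So after constraint 1: D(Y) = {4,6,8}

Answer: {4,6,8}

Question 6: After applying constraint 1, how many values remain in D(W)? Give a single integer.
Answer: 3

Derivation:
Constraint 1 (W + V = Y) on D(W)={2,4,6,8} D(V)={2,3,5,6,7,8} D(Y)={2,3,4,6,8}: W {2,4,6,8}->{2,4,6}; V {2,3,5,6,7,8}->{2,6}; Y {2,3,4,6,8}->{4,6,8}
So after constraint 1: D(W)={2,4,6}, size = 3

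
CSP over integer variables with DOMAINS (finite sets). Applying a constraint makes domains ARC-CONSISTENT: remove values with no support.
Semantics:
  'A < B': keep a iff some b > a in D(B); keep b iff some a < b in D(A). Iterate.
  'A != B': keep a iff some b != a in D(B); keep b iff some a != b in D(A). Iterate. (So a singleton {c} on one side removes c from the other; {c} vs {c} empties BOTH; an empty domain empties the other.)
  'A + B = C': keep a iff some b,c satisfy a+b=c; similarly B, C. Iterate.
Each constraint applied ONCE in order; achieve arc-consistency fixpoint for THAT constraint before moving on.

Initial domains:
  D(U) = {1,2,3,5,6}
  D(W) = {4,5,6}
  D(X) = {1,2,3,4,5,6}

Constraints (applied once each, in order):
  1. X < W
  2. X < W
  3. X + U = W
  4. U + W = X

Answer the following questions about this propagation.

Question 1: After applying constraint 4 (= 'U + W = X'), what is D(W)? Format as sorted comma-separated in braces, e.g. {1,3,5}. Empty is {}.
Answer: {4}

Derivation:
Constraint 1 (X < W) on D(X)={1,2,3,4,5,6} D(W)={4,5,6}: X {1,2,3,4,5,6}->{1,2,3,4,5}
Constraint 2 (X < W) on D(X)={1,2,3,4,5} D(W)={4,5,6}: no change
Constraint 3 (X + U = W) on D(X)={1,2,3,4,5} D(U)={1,2,3,5,6} D(W)={4,5,6}: U {1,2,3,5,6}->{1,2,3,5}
Constraint 4 (U + W = X) on D(U)={1,2,3,5} D(W)={4,5,6} D(X)={1,2,3,4,5}: U {1,2,3,5}->{1}; W {4,5,6}->{4}; X {1,2,3,4,5}->{5}
So after constraint 4: D(W) = {4}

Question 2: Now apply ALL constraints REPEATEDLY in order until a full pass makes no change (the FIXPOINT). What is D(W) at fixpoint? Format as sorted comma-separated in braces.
pass 0 (initial): D(W)={4,5,6}
pass 1: U {1,2,3,5,6}->{1}; W {4,5,6}->{4}; X {1,2,3,4,5,6}->{5}
pass 2: U {1}->{}; W {4}->{}; X {5}->{}
pass 3: no change
Fixpoint after 3 passes: D(W) = {}

Answer: {}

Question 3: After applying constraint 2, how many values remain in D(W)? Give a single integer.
Constraint 1 (X < W) on D(X)={1,2,3,4,5,6} D(W)={4,5,6}: X {1,2,3,4,5,6}->{1,2,3,4,5}
Constraint 2 (X < W) on D(X)={1,2,3,4,5} D(W)={4,5,6}: no change
So after constraint 2: D(W)={4,5,6}, size = 3

Answer: 3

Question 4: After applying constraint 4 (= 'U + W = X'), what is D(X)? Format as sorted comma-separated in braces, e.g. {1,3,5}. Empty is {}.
Constraint 1 (X < W) on D(X)={1,2,3,4,5,6} D(W)={4,5,6}: X {1,2,3,4,5,6}->{1,2,3,4,5}
Constraint 2 (X < W) on D(X)={1,2,3,4,5} D(W)={4,5,6}: no change
Constraint 3 (X + U = W) on D(X)={1,2,3,4,5} D(U)={1,2,3,5,6} D(W)={4,5,6}: U {1,2,3,5,6}->{1,2,3,5}
Constraint 4 (U + W = X) on D(U)={1,2,3,5} D(W)={4,5,6} D(X)={1,2,3,4,5}: U {1,2,3,5}->{1}; W {4,5,6}->{4}; X {1,2,3,4,5}->{5}
So after constraint 4: D(X) = {5}

Answer: {5}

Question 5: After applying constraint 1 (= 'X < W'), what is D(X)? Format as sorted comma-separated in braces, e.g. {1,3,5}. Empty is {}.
Answer: {1,2,3,4,5}

Derivation:
Constraint 1 (X < W) on D(X)={1,2,3,4,5,6} D(W)={4,5,6}: X {1,2,3,4,5,6}->{1,2,3,4,5}
So after constraint 1: D(X) = {1,2,3,4,5}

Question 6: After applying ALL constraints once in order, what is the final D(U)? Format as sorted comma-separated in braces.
Constraint 1 (X < W) on D(X)={1,2,3,4,5,6} D(W)={4,5,6}: X {1,2,3,4,5,6}->{1,2,3,4,5}
Constraint 2 (X < W) on D(X)={1,2,3,4,5} D(W)={4,5,6}: no change
Constraint 3 (X + U = W) on D(X)={1,2,3,4,5} D(U)={1,2,3,5,6} D(W)={4,5,6}: U {1,2,3,5,6}->{1,2,3,5}
Constraint 4 (U + W = X) on D(U)={1,2,3,5} D(W)={4,5,6} D(X)={1,2,3,4,5}: U {1,2,3,5}->{1}; W {4,5,6}->{4}; X {1,2,3,4,5}->{5}
So after all 4 constraints: D(U) = {1}

Answer: {1}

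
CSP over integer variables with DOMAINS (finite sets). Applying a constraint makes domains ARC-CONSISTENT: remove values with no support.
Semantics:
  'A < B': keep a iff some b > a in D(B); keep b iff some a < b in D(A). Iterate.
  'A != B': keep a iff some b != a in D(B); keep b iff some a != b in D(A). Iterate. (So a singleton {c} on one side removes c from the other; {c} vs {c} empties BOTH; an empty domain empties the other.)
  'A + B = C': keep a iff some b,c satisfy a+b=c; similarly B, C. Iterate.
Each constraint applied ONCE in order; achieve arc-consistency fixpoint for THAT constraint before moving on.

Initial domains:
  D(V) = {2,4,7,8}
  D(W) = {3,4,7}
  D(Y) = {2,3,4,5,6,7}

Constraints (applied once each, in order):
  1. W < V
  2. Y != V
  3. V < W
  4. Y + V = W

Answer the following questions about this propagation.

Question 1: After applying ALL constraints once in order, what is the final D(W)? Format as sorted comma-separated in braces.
Answer: {7}

Derivation:
Constraint 1 (W < V) on D(W)={3,4,7} D(V)={2,4,7,8}: V {2,4,7,8}->{4,7,8}
Constraint 2 (Y != V) on D(Y)={2,3,4,5,6,7} D(V)={4,7,8}: no change
Constraint 3 (V < W) on D(V)={4,7,8} D(W)={3,4,7}: V {4,7,8}->{4}; W {3,4,7}->{7}
Constraint 4 (Y + V = W) on D(Y)={2,3,4,5,6,7} D(V)={4} D(W)={7}: Y {2,3,4,5,6,7}->{3}
So after all 4 constraints: D(W) = {7}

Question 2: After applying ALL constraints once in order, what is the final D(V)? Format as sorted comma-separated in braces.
Answer: {4}

Derivation:
Constraint 1 (W < V) on D(W)={3,4,7} D(V)={2,4,7,8}: V {2,4,7,8}->{4,7,8}
Constraint 2 (Y != V) on D(Y)={2,3,4,5,6,7} D(V)={4,7,8}: no change
Constraint 3 (V < W) on D(V)={4,7,8} D(W)={3,4,7}: V {4,7,8}->{4}; W {3,4,7}->{7}
Constraint 4 (Y + V = W) on D(Y)={2,3,4,5,6,7} D(V)={4} D(W)={7}: Y {2,3,4,5,6,7}->{3}
So after all 4 constraints: D(V) = {4}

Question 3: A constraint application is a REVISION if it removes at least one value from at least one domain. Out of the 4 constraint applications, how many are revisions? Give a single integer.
Answer: 3

Derivation:
Constraint 1 (W < V) on D(W)={3,4,7} D(V)={2,4,7,8}: V {2,4,7,8}->{4,7,8} => REVISION
Constraint 2 (Y != V) on D(Y)={2,3,4,5,6,7} D(V)={4,7,8}: no change => not a revision
Constraint 3 (V < W) on D(V)={4,7,8} D(W)={3,4,7}: V {4,7,8}->{4}; W {3,4,7}->{7} => REVISION
Constraint 4 (Y + V = W) on D(Y)={2,3,4,5,6,7} D(V)={4} D(W)={7}: Y {2,3,4,5,6,7}->{3} => REVISION
Total revisions = 3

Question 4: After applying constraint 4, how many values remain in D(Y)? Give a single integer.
Constraint 1 (W < V) on D(W)={3,4,7} D(V)={2,4,7,8}: V {2,4,7,8}->{4,7,8}
Constraint 2 (Y != V) on D(Y)={2,3,4,5,6,7} D(V)={4,7,8}: no change
Constraint 3 (V < W) on D(V)={4,7,8} D(W)={3,4,7}: V {4,7,8}->{4}; W {3,4,7}->{7}
Constraint 4 (Y + V = W) on D(Y)={2,3,4,5,6,7} D(V)={4} D(W)={7}: Y {2,3,4,5,6,7}->{3}
So after constraint 4: D(Y)={3}, size = 1

Answer: 1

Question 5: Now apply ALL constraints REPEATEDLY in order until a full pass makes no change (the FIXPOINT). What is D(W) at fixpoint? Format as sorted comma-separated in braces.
pass 0 (initial): D(W)={3,4,7}
pass 1: V {2,4,7,8}->{4}; W {3,4,7}->{7}; Y {2,3,4,5,6,7}->{3}
pass 2: V {4}->{}; W {7}->{}; Y {3}->{}
pass 3: no change
Fixpoint after 3 passes: D(W) = {}

Answer: {}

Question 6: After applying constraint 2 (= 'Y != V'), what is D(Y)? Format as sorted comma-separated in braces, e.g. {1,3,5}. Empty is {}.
Answer: {2,3,4,5,6,7}

Derivation:
Constraint 1 (W < V) on D(W)={3,4,7} D(V)={2,4,7,8}: V {2,4,7,8}->{4,7,8}
Constraint 2 (Y != V) on D(Y)={2,3,4,5,6,7} D(V)={4,7,8}: no change
So after constraint 2: D(Y) = {2,3,4,5,6,7}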